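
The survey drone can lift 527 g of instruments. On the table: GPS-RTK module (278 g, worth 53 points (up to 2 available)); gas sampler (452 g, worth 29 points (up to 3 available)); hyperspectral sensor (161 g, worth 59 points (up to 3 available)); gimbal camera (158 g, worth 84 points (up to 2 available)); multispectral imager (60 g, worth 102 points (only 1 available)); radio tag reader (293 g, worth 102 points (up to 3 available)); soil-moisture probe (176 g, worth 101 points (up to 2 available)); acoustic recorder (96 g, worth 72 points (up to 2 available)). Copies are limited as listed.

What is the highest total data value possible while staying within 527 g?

376

By data value per g: multispectral imager 1.70, acoustic recorder 0.75, soil-moisture probe 0.57 lead.
Taking the top-ratio sensors first gives multispectral imager + soil-moisture probe + 2×acoustic recorder for 347 (428 g).
Dropping acoustic recorder frees 96 g; slotting in soil-moisture probe (176 g) lifts the total to 376 at 508 g.
No other feasible combination exceeds 376.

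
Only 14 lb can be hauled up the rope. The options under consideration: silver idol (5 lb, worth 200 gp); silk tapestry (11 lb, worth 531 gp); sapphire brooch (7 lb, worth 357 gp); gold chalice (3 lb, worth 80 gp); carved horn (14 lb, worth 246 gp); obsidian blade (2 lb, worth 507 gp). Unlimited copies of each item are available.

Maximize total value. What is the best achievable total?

3549

Best packing: 7×obsidian blade — 14 lb, 3549 total.
Nothing else within 14 lb beats 3549.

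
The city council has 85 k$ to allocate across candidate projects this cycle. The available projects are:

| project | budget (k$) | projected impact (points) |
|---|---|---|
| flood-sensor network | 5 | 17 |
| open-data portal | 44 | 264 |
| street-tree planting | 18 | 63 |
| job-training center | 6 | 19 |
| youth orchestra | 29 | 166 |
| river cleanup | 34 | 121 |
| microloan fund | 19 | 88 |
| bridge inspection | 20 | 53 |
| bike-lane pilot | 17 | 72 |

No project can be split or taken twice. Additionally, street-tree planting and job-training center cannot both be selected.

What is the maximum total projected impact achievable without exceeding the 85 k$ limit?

466

The ratio ordering already packs tightly: flood-sensor network + open-data portal + job-training center + youth orchestra, 84 k$, 466.
The spare 1 k$ is too small for any remaining project, and no feasible exchange beats 466.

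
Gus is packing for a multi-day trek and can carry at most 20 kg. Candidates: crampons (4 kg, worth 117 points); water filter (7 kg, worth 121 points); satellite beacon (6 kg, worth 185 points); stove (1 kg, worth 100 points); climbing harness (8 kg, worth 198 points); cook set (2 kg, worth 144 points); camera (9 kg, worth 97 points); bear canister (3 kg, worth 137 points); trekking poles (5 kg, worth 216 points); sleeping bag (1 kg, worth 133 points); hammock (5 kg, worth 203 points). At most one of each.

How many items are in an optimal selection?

Best achievable utility is 981.
One optimal bundle: satellite beacon + stove + cook set + trekking poles + sleeping bag + hammock (20 kg).
All optima have 6 items.

6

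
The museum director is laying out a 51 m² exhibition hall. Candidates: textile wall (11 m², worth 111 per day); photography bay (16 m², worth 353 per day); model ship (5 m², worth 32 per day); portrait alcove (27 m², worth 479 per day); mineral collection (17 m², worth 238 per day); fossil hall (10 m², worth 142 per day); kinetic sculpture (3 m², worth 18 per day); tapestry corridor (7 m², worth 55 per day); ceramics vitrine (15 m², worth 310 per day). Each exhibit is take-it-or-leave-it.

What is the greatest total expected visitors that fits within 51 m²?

Greedy by ratio would take photography bay + fossil hall + kinetic sculpture + tapestry corridor + ceramics vitrine: 51 m² used, total 878.
Replace fossil hall and tapestry corridor with mineral collection: the trade gains 41 net, giving 919 at 51 m².
No other feasible combination exceeds 919.

919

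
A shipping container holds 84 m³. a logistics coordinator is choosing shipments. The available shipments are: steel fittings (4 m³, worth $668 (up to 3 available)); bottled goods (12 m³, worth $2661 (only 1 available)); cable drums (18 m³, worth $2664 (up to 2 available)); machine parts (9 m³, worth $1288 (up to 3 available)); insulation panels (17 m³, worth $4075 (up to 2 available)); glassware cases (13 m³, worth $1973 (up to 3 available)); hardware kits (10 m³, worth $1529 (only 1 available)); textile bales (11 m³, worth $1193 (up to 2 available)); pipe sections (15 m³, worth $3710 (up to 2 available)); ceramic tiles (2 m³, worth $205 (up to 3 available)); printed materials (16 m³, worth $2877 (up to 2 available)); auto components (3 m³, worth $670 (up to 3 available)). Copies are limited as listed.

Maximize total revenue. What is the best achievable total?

Taking the top-ratio shipments first gives 2×steel fittings + 2×insulation panels + 2×pipe sections + ceramic tiles + 3×auto components for 19121 (83 m³).
The 11 m³ tied up in 2×steel fittings and auto components is better spent on bottled goods — total rises to 19776 (84 m³).
That's the maximum — no swap from here does better than 19776.

19776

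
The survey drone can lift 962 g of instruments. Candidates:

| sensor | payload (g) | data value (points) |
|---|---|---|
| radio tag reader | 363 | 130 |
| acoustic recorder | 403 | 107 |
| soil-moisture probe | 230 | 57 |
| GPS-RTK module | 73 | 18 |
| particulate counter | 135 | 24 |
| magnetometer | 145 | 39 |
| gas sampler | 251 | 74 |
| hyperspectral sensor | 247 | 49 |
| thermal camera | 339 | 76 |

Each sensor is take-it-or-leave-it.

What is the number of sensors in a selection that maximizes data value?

The maximum data value within 962 g is 280.
One optimal bundle: radio tag reader + gas sampler + thermal camera (953 g).
All optima have 3 sensors.

3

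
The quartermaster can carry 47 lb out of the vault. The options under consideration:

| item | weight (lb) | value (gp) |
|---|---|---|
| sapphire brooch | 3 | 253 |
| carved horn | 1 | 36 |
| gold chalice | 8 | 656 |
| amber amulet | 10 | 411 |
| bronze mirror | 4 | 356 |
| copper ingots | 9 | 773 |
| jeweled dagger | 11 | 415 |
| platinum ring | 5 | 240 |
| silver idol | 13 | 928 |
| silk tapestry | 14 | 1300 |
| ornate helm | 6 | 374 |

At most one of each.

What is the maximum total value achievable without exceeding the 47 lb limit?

The ratio heuristic lands on sapphire brooch + carved horn + gold chalice + bronze mirror + copper ingots + silk tapestry + ornate helm (3748) but leaves 2 lb idle.
The 11 lb tied up in carved horn and bronze mirror and ornate helm is better spent on silver idol — total rises to 3910 (47 lb).

3910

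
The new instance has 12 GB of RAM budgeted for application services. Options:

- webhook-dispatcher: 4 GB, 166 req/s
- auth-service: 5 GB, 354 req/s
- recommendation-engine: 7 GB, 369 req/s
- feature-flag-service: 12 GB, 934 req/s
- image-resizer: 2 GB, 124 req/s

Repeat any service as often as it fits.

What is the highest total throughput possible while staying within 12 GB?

By throughput per GB: feature-flag-service 77.83, auth-service 70.80, image-resizer 62.00, recommendation-engine 52.71 lead.
Best packing: feature-flag-service — 12 GB, 934 total.

934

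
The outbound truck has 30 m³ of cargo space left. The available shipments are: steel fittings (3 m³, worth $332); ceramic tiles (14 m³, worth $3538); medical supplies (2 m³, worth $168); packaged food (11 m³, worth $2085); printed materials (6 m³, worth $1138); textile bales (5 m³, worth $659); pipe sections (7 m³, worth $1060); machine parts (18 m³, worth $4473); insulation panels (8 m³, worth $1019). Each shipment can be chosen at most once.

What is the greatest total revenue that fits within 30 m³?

6558

Ranking by ratio (revenue/m³): ceramic tiles 252.71, machine parts 248.50, printed materials 189.67, packaged food 189.55.
Taking the top-ratio shipments first gives steel fittings + ceramic tiles + printed materials + pipe sections for 6068 (30 m³).
Reworking the packing: packaged food + machine parts uses 29 m³ and improves the total to 6558.
No other feasible combination exceeds 6558.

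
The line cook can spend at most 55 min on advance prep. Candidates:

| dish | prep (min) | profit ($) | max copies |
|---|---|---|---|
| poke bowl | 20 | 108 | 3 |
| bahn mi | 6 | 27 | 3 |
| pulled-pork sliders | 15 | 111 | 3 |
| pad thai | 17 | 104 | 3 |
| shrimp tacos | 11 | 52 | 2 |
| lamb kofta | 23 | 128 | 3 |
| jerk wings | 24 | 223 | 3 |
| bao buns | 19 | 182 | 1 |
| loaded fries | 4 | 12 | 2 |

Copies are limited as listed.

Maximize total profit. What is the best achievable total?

Greedy by ratio would take shrimp tacos + jerk wings + bao buns: 54 min used, total 457.
The 30 min tied up in shrimp tacos and bao buns is better spent on bahn mi + jerk wings — total rises to 473 (54 min).
The spare 1 min is too small for any remaining dish, and no exchange beats 473.

473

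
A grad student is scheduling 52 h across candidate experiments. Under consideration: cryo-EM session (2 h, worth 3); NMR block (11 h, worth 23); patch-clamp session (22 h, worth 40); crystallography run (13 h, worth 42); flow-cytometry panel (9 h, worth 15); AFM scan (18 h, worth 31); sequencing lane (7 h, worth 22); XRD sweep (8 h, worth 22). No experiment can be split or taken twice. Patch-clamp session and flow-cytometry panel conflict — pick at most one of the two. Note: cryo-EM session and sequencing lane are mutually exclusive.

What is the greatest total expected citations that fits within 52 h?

126

Best packing: patch-clamp session + crystallography run + sequencing lane + XRD sweep — 50 h, 126 total.
The closest alternative, NMR block + crystallography run + flow-cytometry panel + sequencing lane + XRD sweep, reaches only 124.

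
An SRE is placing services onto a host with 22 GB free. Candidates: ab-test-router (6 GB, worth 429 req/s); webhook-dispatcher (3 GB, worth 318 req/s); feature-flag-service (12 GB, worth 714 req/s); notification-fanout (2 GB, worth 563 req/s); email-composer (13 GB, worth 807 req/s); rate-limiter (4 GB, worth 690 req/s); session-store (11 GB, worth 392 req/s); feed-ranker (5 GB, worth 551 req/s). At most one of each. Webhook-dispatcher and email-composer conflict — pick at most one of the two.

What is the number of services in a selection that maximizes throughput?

Best achievable throughput is 2551.
ab-test-router + webhook-dispatcher + notification-fanout + rate-limiter + feed-ranker hits 2551 at 20 GB.
Any selection reaching 2551 contains exactly 5 services.

5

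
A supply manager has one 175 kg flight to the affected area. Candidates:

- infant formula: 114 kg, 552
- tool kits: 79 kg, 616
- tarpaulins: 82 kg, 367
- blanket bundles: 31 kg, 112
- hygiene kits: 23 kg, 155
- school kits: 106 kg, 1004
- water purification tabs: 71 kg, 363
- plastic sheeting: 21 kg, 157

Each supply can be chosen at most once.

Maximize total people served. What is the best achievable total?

Taking hygiene kits + school kits + plastic sheeting: 150 kg used, 1316 in people served.

1316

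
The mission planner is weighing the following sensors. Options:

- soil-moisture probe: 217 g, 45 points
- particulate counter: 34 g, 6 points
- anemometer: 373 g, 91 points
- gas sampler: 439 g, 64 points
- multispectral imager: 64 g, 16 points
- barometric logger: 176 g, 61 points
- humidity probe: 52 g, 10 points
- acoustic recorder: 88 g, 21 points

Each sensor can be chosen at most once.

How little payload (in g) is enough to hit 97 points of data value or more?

328

Look for the lowest-payload combination reaching 97.
multispectral imager + barometric logger + acoustic recorder reaches 98 using 328 g.
Any bundle with less than 328 g falls short of 97.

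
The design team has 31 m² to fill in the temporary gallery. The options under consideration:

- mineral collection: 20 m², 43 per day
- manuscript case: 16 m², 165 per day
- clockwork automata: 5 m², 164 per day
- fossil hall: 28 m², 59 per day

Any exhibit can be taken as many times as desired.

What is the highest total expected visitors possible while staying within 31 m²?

6×clockwork automata uses 30 of the 31 m² and totals 984.
The spare 1 m² is too small for any remaining exhibit, and no exchange beats 984.

984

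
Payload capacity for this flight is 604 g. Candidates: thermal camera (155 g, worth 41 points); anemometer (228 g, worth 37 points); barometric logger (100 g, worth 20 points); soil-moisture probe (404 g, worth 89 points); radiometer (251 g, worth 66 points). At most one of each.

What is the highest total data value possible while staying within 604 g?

Filling by ratio: thermal camera + barometric logger + radiometer for 127, with 98 g left unused.
The 351 g tied up in barometric logger and radiometer is better spent on soil-moisture probe — total rises to 130 (559 g).

130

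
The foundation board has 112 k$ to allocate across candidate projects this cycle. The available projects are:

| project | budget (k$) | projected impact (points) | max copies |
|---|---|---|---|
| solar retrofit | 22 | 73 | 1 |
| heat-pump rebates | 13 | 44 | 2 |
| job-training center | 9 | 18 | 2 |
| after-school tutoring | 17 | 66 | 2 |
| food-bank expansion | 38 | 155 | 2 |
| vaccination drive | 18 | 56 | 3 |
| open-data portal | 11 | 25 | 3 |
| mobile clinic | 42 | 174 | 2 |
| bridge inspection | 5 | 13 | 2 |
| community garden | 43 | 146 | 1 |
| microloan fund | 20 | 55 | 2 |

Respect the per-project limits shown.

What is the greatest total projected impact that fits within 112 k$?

442

Greedy by ratio would take after-school tutoring + 2×mobile clinic + 2×bridge inspection: 111 k$ used, total 440.
The 94 k$ tied up in 2×mobile clinic and 2×bridge inspection is better spent on after-school tutoring + 2×food-bank expansion — total rises to 442 (110 k$).
Every other selection either busts 112 k$ or exceeds an availability limit or fails to beat 442.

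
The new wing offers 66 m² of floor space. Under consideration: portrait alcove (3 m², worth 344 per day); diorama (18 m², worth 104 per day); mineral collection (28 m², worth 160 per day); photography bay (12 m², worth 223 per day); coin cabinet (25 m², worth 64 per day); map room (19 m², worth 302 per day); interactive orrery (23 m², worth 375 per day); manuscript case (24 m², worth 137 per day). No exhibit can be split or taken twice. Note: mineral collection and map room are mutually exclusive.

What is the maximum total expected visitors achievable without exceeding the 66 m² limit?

1244

The ratio ordering already packs tightly: portrait alcove + photography bay + map room + interactive orrery, 57 m², 1244.
Runner-up portrait alcove + diorama + map room + interactive orrery tops out at 1125.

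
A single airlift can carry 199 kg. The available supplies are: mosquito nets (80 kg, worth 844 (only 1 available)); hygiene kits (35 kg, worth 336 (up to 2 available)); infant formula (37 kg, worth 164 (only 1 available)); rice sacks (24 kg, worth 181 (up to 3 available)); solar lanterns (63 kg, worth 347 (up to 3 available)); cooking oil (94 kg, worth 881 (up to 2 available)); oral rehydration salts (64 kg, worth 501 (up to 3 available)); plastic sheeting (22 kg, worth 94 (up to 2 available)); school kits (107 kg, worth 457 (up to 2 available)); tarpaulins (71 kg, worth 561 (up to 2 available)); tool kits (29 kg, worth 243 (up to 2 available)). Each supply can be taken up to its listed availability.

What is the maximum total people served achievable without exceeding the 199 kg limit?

1906

A density-first pass picks mosquito nets + 2×hygiene kits + tool kits — 1759 at 179 kg.
Dropping 2×hygiene kits and tool kits frees 99 kg; slotting in rice sacks + cooking oil (118 kg) lifts the total to 1906 at 198 kg.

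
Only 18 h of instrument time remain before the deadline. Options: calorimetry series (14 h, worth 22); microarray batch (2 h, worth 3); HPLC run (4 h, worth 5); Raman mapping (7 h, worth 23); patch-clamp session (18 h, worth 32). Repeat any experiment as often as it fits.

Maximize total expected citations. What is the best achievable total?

52

Taking 2×microarray batch + 2×Raman mapping: 18 h used, 52 in expected citations.
That's the maximum — no swap from here does better than 52.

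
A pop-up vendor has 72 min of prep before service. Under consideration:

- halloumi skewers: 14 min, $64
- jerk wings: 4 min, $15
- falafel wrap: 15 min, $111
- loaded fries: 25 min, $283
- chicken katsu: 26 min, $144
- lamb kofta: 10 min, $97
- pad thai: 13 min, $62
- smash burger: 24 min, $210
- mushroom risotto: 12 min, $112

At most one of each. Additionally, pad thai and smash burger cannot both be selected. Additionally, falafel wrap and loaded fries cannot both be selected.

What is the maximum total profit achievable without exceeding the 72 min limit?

702

Taking loaded fries + lamb kofta + smash burger + mushroom risotto: 71 min used, 702 in profit.
Nothing else feasible within 72 min beats 702.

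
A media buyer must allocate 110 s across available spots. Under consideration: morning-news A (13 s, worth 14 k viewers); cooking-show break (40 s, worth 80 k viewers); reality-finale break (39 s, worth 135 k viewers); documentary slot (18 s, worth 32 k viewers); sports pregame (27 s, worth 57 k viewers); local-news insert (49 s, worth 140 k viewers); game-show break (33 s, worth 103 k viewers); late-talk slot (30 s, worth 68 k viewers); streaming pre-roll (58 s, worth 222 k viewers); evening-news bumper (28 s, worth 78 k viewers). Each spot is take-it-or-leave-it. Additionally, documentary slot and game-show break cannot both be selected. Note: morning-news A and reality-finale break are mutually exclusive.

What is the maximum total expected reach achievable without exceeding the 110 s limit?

Ranking by ratio (expected reach/s): streaming pre-roll 3.83, reality-finale break 3.46, game-show break 3.12, local-news insert 2.86.
Best packing: local-news insert + streaming pre-roll — 107 s, 362 total.
The closest alternative, reality-finale break + streaming pre-roll, reaches only 357.

362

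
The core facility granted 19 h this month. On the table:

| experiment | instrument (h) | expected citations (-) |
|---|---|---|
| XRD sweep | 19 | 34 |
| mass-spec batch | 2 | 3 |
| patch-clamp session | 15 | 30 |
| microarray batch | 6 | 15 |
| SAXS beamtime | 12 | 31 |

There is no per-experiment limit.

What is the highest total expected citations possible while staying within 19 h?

Microarray batch + SAXS beamtime uses 18 of the 19 h and totals 46.
No other feasible combination exceeds 46.

46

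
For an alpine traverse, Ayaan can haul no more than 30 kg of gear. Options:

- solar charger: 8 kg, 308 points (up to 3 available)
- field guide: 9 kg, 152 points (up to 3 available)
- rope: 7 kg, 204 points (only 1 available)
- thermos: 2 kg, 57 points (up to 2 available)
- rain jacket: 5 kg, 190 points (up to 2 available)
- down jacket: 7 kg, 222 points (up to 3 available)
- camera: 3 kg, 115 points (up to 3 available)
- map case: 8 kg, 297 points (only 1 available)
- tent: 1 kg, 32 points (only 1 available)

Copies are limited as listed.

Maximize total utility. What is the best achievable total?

1154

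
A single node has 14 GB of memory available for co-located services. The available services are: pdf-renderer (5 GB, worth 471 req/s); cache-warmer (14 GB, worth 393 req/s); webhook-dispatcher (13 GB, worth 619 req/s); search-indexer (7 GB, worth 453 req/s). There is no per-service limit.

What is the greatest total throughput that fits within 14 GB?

942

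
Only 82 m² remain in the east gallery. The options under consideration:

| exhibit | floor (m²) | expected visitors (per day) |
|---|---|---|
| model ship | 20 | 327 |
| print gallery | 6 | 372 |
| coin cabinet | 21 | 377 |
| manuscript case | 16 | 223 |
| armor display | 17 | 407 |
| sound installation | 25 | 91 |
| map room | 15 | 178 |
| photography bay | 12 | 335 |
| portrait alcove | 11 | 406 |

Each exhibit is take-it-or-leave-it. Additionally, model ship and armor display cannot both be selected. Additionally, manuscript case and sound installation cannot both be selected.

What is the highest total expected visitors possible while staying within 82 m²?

2075

Ranking by ratio (expected visitors/m²): print gallery 62.00, portrait alcove 36.91, photography bay 27.92.
Print gallery + coin cabinet + armor display + map room + photography bay + portrait alcove uses 82 of the 82 m² and totals 2075.
Every other selection either busts 82 m² or breaks a pairing rule or fails to beat 2075.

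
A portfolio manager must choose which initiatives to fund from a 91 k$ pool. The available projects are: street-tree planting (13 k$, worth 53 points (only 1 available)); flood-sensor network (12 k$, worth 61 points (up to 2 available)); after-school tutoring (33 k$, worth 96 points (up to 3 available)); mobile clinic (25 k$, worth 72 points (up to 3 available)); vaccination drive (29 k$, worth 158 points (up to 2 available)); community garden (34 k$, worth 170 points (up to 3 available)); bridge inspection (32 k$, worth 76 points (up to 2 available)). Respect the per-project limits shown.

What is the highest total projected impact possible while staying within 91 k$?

450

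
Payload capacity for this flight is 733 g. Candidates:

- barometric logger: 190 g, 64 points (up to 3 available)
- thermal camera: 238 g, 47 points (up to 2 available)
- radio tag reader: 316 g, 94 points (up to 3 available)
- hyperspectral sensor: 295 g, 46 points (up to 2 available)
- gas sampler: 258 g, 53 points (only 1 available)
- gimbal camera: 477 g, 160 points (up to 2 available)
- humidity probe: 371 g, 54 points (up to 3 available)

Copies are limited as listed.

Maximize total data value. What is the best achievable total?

Density check — barometric logger 0.34, gimbal camera 0.34, radio tag reader 0.30, gas sampler 0.21 are the best per g.
Filling by ratio: 3×barometric logger for 192, with 163 g left unused.
Dropping 2×barometric logger frees 380 g; slotting in gimbal camera (477 g) lifts the total to 224 at 667 g.

224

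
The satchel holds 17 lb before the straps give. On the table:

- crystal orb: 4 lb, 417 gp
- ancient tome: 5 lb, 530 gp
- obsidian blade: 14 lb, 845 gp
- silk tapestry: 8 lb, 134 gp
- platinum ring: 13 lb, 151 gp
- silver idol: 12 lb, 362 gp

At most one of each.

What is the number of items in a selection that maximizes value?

3

Best achievable value is 1081.
For example crystal orb + ancient tome + silk tapestry achieves it, using 17 lb.
Every optimal selection uses 3 items.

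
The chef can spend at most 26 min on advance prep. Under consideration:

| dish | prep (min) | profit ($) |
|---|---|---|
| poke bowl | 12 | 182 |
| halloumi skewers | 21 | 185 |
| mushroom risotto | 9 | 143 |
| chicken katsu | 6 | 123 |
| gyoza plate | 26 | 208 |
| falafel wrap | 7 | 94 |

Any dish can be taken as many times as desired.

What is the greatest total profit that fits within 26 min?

492

Ranking by ratio (profit/min): chicken katsu 20.50, mushroom risotto 15.89, poke bowl 15.17.
Best packing: 4×chicken katsu — 24 min, 492 total.
No other feasible combination exceeds 492.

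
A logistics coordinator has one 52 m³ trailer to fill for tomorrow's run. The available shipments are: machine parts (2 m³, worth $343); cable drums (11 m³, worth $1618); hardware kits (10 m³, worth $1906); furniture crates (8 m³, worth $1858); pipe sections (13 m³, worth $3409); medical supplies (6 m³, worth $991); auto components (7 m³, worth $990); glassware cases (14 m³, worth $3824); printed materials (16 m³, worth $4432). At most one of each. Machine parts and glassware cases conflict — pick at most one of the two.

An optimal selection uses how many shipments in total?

Best achievable revenue is 13523.
One optimal bundle: furniture crates + pipe sections + glassware cases + printed materials (51 m³).
All optima have 4 shipments.

4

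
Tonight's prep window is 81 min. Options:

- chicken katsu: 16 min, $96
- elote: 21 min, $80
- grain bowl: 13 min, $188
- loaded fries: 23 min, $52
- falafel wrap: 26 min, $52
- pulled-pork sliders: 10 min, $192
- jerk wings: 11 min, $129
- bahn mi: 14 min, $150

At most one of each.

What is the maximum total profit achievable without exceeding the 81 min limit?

755

By profit per min: pulled-pork sliders 19.20, grain bowl 14.46, jerk wings 11.73 lead.
Best packing: chicken katsu + grain bowl + pulled-pork sliders + jerk wings + bahn mi — 64 min, 755 total.
Runner-up elote + grain bowl + pulled-pork sliders + jerk wings + bahn mi tops out at 739.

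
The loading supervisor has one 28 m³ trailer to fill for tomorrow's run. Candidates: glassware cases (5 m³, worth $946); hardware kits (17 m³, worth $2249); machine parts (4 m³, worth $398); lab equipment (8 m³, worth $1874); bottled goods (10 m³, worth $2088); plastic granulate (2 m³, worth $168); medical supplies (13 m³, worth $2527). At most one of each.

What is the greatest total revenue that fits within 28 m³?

5561

A density-first pass picks glassware cases + machine parts + lab equipment + bottled goods — 5306 at 27 m³.
Dropping machine parts and lab equipment frees 12 m³; slotting in medical supplies (13 m³) lifts the total to 5561 at 28 m³.
An exhaustive check of the 128 subsets confirms 5561.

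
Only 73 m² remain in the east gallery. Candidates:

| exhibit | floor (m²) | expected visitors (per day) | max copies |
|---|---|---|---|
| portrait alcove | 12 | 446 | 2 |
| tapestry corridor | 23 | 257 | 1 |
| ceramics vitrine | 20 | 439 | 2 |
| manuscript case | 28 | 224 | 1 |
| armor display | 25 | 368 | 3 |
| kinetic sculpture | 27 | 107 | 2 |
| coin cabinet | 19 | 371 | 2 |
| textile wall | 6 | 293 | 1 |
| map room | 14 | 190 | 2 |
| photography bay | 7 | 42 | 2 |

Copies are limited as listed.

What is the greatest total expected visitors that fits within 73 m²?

2063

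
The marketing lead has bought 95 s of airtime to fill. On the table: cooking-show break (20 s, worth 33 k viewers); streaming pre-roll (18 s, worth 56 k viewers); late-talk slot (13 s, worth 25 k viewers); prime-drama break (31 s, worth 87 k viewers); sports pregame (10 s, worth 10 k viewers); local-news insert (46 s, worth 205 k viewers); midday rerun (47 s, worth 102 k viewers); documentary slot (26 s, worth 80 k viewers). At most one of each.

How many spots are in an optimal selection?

3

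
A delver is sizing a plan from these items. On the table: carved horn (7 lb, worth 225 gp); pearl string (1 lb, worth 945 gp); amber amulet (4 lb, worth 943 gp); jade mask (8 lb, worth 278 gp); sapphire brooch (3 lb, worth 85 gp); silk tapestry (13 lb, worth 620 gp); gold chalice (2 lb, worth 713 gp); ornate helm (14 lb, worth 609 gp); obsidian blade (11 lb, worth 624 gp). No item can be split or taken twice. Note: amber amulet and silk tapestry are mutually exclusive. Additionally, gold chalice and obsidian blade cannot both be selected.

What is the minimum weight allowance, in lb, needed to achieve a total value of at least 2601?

Need the lightest bundle worth ≥ 2601.
pearl string + amber amulet + gold chalice: 2601 value at 7 lb.
Any bundle with less than 7 lb falls short of 2601.

7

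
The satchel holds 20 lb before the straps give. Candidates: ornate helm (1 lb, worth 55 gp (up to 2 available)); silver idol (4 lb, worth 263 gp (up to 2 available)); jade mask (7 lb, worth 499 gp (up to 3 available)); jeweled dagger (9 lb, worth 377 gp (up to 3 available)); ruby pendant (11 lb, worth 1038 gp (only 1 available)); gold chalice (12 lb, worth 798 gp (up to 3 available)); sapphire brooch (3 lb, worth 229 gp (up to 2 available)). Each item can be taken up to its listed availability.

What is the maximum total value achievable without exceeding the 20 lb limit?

The ratio heuristic lands on 2×ornate helm + ruby pendant + 2×sapphire brooch (1606) but leaves 1 lb idle.
The 6 lb tied up in 2×sapphire brooch is better spent on jade mask — total rises to 1647 (20 lb).

1647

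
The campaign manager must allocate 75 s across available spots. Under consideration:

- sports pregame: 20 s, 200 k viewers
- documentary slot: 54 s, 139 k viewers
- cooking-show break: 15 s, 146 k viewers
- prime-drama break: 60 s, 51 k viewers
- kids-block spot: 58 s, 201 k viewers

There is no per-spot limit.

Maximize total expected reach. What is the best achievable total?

Taking 3×sports pregame + cooking-show break: 75 s used, 746 in expected reach.
Every other selection either busts 75 s or fails to beat 746.

746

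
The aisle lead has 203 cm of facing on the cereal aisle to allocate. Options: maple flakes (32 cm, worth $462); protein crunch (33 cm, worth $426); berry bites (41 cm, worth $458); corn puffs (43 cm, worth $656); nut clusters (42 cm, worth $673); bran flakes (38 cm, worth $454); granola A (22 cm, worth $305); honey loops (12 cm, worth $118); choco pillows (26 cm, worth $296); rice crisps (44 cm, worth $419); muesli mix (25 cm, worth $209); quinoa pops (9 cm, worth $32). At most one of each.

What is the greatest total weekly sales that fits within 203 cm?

A density-first pass picks maple flakes + protein crunch + corn puffs + nut clusters + granola A + choco pillows — 2818 at 198 cm.
The 33 cm tied up in protein crunch is better spent on bran flakes — total rises to 2846 (203 cm).
No other feasible combination exceeds 2846.

2846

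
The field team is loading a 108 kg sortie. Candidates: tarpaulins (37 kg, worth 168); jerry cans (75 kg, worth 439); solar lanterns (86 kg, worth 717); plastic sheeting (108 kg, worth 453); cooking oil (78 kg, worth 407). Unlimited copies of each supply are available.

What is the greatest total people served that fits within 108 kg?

717

Solar lanterns uses 86 of the 108 kg and totals 717.
Every other selection either busts 108 kg or fails to beat 717.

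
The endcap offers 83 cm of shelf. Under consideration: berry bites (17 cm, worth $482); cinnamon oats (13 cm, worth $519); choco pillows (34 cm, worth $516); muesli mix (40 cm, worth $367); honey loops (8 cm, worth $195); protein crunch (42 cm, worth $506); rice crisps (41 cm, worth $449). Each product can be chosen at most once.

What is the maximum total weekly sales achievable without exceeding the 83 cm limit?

1712

By weekly sales per cm: cinnamon oats 39.92, berry bites 28.35, honey loops 24.38 lead.
Taking berry bites + cinnamon oats + choco pillows + honey loops: 72 cm used, 1712 in weekly sales.
Runner-up berry bites + cinnamon oats + honey loops + protein crunch tops out at 1702.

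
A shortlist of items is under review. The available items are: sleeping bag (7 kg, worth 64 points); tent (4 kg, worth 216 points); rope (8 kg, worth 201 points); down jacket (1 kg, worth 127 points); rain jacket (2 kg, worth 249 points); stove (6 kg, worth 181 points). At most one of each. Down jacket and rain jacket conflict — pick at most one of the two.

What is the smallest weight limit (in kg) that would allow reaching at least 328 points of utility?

Minimise kg subject to total utility ≥ 328.
tent + down jacket: 343 utility at 5 kg.
No combination under 5 kg hits 328.

5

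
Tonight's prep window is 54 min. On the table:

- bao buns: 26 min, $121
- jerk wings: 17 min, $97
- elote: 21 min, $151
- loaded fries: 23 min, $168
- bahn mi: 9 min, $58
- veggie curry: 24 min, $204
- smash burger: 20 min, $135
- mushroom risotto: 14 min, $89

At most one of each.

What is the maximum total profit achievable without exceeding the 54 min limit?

413

A density-first pass picks loaded fries + veggie curry — 372 at 47 min.
The 23 min tied up in loaded fries is better spent on elote + bahn mi — total rises to 413 (54 min).
Nothing else within 54 min beats 413.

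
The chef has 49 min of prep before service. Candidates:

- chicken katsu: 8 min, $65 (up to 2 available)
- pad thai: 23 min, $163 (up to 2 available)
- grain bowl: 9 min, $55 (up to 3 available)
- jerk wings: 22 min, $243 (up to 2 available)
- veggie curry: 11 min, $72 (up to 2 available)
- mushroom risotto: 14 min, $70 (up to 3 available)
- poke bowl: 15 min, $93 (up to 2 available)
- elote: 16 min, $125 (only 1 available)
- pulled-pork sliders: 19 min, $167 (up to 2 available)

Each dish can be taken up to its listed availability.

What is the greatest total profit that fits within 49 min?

Ranking by ratio (profit/min): jerk wings 11.05, pulled-pork sliders 8.79, chicken katsu 8.12.
Taking 2×jerk wings: 44 min used, 486 in profit.
The spare 5 min is too small for any remaining dish, and no exchange beats 486.

486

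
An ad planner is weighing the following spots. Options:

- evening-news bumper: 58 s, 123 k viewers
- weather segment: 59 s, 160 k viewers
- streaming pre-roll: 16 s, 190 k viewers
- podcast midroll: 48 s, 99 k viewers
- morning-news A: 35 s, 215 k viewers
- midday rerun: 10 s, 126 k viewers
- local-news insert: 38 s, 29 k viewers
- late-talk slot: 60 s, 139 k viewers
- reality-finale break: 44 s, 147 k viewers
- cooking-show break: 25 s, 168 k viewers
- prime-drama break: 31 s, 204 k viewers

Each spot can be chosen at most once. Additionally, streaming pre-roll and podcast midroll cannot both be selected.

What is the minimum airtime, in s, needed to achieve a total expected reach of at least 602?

82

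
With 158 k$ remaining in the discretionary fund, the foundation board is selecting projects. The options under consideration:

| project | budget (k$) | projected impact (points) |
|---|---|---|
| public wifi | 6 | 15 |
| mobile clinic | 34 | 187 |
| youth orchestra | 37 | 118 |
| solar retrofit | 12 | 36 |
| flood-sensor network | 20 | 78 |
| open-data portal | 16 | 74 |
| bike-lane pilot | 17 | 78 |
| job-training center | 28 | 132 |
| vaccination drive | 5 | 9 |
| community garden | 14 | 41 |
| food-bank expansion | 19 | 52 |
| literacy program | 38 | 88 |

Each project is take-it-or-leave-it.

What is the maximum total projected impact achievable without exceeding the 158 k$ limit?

Ranking by ratio (projected impact/k$): mobile clinic 5.50, job-training center 4.71, open-data portal 4.62.
Best packing: public wifi + mobile clinic + youth orchestra + flood-sensor network + open-data portal + bike-lane pilot + job-training center — 158 k$, 682 total.

682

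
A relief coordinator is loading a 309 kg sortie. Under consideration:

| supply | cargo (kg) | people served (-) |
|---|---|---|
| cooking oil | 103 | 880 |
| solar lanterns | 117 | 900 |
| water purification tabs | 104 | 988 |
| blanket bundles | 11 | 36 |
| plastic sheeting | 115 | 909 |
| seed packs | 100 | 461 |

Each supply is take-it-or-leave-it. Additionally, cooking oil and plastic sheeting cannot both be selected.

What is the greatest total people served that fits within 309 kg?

2329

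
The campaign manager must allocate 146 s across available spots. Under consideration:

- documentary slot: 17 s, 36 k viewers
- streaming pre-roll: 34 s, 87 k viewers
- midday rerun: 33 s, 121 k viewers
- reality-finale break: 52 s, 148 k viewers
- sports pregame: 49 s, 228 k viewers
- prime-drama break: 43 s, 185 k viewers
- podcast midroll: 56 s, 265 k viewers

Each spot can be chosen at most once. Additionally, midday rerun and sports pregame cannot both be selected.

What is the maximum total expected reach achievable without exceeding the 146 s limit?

580

Taking streaming pre-roll + sports pregame + podcast midroll: 139 s used, 580 in expected reach.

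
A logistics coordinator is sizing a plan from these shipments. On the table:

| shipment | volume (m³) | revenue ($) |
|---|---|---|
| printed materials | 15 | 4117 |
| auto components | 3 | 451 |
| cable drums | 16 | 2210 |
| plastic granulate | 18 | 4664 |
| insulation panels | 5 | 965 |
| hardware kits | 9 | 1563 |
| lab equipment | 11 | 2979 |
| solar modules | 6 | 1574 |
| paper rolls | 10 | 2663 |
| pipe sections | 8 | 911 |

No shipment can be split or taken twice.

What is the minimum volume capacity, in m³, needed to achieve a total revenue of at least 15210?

Look for the lowest-volume combination reaching 15210.
Taking printed materials + plastic granulate + insulation panels + lab equipment + paper rolls gives 15388 (≥ 15210) for 59 m³.
Below 59 m³ the best achievable stays under 15210.

59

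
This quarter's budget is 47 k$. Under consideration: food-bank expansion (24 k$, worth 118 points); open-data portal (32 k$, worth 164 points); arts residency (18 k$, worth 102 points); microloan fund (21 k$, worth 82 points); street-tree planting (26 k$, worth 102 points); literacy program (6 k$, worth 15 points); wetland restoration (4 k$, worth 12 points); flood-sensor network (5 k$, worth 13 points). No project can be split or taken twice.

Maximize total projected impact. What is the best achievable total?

Density check — arts residency 5.67, open-data portal 5.12, food-bank expansion 4.92, street-tree planting 3.92 are the best per k$.
Taking the top-ratio projects first gives food-bank expansion + arts residency + wetland restoration for 232 (46 k$).
The 4 k$ tied up in wetland restoration is better spent on flood-sensor network — total rises to 233 (47 k$).

233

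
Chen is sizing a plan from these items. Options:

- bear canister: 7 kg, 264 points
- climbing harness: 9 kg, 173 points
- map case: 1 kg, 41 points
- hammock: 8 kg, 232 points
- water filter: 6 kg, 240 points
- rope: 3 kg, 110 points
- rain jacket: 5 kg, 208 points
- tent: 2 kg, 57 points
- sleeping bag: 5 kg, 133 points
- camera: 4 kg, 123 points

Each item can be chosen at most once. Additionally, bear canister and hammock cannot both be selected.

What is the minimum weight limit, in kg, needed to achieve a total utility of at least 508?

Minimise kg subject to total utility ≥ 508.
Taking bear canister + map case + rain jacket gives 513 (≥ 508) for 13 kg.
No combination under 13 kg hits 508.

13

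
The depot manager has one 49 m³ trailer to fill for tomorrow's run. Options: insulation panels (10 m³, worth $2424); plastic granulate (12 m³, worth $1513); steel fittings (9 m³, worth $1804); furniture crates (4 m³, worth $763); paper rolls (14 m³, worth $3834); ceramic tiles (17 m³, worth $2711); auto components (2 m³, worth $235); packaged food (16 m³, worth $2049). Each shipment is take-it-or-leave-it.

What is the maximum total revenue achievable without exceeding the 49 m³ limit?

10338

The ratio ordering already packs tightly: insulation panels + plastic granulate + steel fittings + furniture crates + paper rolls, 49 m³, 10338.
Nothing else within 49 m³ beats 10338.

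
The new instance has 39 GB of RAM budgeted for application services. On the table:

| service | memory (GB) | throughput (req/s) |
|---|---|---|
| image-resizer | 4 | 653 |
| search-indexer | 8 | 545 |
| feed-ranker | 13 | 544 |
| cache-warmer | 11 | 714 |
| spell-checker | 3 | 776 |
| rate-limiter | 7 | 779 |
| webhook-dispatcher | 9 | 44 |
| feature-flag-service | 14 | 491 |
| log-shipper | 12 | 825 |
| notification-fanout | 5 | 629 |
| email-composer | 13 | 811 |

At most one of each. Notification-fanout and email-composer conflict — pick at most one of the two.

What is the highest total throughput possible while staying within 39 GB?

Image-resizer + search-indexer + spell-checker + rate-limiter + log-shipper + notification-fanout uses 39 of the 39 GB and totals 4207.
Nothing else feasible within 39 GB beats 4207.

4207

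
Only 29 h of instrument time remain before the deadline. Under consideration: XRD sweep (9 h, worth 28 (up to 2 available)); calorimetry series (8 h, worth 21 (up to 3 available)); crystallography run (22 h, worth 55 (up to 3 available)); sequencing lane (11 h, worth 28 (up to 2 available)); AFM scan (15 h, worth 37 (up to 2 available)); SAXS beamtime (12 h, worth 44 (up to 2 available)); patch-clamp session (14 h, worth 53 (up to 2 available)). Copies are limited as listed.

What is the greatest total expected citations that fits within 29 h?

106

Best packing: 2×patch-clamp session — 28 h, 106 total.
Every other selection either busts 29 h or exceeds an availability limit or fails to beat 106.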